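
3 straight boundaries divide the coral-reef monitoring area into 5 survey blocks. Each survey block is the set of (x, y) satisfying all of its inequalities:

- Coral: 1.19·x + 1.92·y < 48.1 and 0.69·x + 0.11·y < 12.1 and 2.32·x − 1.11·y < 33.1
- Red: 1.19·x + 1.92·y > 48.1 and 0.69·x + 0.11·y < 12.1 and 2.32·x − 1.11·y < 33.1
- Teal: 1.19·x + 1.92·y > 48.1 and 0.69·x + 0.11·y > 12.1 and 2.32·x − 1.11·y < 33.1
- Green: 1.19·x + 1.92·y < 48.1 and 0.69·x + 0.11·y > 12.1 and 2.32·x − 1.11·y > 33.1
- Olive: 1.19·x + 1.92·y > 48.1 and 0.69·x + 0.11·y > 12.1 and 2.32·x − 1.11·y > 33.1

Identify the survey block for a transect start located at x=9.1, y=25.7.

Red

1.19·9.1 + 1.92·25.7 = 60.173, which is > 48.1
0.69·9.1 + 0.11·25.7 = 9.106, which is < 12.1
2.32·9.1 − 1.11·25.7 = -7.415, which is < 33.1
This sign pattern matches Red.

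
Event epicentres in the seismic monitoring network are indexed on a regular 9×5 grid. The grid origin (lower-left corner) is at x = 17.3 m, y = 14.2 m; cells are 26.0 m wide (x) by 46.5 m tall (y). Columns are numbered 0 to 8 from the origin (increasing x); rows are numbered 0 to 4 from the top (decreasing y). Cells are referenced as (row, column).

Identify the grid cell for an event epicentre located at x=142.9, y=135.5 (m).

Column index: ⌊(142.9 − 17.3) / 26.0⌋ = ⌊4.831⌋ = 4
Row offset from origin: ⌊(135.5 − 14.2) / 46.5⌋ = ⌊2.609⌋ = 2 → row 2 (counted from top)

(2, 4)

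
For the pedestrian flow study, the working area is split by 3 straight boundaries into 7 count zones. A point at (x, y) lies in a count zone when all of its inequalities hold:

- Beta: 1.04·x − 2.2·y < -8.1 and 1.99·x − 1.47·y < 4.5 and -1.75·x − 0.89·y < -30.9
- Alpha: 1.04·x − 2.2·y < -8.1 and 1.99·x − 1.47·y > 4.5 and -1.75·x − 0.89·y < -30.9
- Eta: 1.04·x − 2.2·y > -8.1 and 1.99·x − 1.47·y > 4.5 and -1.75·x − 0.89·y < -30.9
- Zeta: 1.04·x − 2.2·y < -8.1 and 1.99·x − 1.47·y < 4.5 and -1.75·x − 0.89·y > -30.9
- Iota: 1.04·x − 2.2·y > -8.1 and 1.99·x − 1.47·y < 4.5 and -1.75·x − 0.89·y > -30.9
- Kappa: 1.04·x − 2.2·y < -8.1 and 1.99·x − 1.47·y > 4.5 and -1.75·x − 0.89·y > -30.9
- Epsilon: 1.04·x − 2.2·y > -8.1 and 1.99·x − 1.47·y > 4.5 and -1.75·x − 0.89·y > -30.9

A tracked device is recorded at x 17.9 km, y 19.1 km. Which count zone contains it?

Alpha

1.04·17.9 − 2.2·19.1 = -23.404, which is < -8.1
1.99·17.9 − 1.47·19.1 = 7.544, which is > 4.5
-1.75·17.9 − 0.89·19.1 = -48.324, which is < -30.9
This sign pattern matches Alpha.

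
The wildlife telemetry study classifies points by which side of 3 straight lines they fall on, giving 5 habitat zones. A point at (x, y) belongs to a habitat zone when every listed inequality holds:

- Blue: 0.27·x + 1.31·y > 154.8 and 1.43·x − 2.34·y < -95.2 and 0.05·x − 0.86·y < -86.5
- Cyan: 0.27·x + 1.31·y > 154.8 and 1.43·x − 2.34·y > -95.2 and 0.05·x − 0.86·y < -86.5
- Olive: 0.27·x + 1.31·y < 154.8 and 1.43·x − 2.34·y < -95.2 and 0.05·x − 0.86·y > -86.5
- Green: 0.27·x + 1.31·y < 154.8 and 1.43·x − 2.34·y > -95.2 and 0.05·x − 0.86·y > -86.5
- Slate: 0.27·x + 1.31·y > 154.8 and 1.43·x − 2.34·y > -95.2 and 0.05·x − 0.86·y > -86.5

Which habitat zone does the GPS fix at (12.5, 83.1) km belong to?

Olive

0.27·12.5 + 1.31·83.1 = 112.236, which is < 154.8
1.43·12.5 − 2.34·83.1 = -176.579, which is < -95.2
0.05·12.5 − 0.86·83.1 = -70.841, which is > -86.5
This sign pattern matches Olive.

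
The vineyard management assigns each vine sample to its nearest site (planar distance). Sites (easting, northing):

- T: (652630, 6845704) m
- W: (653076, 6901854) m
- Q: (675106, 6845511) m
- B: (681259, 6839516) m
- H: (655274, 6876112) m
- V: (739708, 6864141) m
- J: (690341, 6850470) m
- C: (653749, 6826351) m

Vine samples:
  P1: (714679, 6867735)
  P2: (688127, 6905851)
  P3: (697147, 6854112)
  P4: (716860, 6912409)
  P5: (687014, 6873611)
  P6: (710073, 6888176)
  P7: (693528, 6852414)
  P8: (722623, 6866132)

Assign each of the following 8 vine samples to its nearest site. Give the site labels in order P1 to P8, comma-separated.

P1 → V (d²=639367677.00)
P2 → W (d²=1244548610.00)
P3 → J (d²=59585800.00)
P4 → V (d²=2851830928.00)
P5 → J (d²=546574810.00)
P6 → V (d²=1455914450.00)
P7 → J (d²=13936105.00)
P8 → V (d²=295861306.00)

V, W, J, V, J, V, J, V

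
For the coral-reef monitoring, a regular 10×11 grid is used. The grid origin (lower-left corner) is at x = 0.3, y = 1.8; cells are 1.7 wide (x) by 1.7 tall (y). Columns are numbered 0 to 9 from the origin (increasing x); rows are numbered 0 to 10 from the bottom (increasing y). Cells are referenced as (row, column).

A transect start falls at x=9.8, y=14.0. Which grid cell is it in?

(7, 5)

Column index: ⌊(9.8 − 0.3) / 1.7⌋ = ⌊5.588⌋ = 5
Row offset from origin: ⌊(14.0 − 1.8) / 1.7⌋ = ⌊7.176⌋ = 7 → row 7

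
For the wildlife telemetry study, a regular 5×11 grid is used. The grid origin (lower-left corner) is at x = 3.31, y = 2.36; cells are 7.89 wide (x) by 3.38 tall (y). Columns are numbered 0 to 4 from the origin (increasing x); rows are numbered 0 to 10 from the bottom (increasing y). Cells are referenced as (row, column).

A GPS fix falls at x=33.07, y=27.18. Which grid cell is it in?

(7, 3)

Column index: ⌊(33.07 − 3.31) / 7.89⌋ = ⌊3.772⌋ = 3
Row offset from origin: ⌊(27.18 − 2.36) / 3.38⌋ = ⌊7.343⌋ = 7 → row 7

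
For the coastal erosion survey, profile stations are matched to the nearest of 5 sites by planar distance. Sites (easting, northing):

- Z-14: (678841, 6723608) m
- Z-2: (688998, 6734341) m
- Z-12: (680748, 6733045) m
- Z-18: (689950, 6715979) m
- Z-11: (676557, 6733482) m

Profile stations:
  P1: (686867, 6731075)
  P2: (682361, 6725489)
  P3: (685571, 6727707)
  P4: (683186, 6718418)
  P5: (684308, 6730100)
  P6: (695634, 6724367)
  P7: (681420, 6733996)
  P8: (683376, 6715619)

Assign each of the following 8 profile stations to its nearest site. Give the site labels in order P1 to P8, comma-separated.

P1 → Z-2 (d²=15207917.00)
P2 → Z-14 (d²=15928561.00)
P3 → Z-12 (d²=51755573.00)
P4 → Z-14 (d²=45815125.00)
P5 → Z-12 (d²=21346625.00)
P6 → Z-18 (d²=102666400.00)
P7 → Z-12 (d²=1355985.00)
P8 → Z-18 (d²=43347076.00)

Z-2, Z-14, Z-12, Z-14, Z-12, Z-18, Z-12, Z-18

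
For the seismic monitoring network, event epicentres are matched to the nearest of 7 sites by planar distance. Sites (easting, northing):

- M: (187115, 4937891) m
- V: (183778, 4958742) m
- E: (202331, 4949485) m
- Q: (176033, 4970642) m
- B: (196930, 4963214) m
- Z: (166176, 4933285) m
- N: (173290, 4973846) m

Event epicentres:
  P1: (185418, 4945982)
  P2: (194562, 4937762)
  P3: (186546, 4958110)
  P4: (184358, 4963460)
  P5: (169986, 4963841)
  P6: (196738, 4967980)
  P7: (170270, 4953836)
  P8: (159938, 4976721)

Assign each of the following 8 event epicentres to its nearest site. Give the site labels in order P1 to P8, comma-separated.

P1 → M (d²=68344090.00)
P2 → M (d²=55474450.00)
P3 → V (d²=8061248.00)
P4 → V (d²=22595924.00)
P5 → Q (d²=82819810.00)
P6 → B (d²=22751620.00)
P7 → V (d²=206534900.00)
P8 → N (d²=186541529.00)

M, M, V, V, Q, B, V, N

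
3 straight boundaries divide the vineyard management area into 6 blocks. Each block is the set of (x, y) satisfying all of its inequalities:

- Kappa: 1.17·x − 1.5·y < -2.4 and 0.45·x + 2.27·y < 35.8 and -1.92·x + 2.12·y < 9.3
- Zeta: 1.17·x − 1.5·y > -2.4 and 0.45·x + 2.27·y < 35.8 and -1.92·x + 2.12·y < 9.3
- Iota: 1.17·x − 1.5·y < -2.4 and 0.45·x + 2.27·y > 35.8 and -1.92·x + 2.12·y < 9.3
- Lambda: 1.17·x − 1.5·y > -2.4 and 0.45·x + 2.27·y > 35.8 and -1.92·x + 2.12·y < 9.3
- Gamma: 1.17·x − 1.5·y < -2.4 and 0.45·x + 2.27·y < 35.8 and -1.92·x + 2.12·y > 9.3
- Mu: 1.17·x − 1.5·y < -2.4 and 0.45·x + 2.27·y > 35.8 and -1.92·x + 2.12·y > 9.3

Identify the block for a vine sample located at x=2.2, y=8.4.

1.17·2.2 − 1.5·8.4 = -10.026, which is < -2.4
0.45·2.2 + 2.27·8.4 = 20.058, which is < 35.8
-1.92·2.2 + 2.12·8.4 = 13.584, which is > 9.3
This sign pattern matches Gamma.

Gamma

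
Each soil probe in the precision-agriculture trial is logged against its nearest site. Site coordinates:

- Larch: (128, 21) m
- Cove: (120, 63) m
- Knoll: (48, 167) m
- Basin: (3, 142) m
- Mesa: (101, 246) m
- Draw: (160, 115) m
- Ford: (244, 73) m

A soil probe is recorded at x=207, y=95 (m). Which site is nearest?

Squared distances to each site:
Larch: 11717.000; Cove: 8593.000; Knoll: 30465.000; Basin: 43825.000; Mesa: 34037.000; Draw: 2609.000; Ford: 1853.000.
Minimum at Ford.

Ford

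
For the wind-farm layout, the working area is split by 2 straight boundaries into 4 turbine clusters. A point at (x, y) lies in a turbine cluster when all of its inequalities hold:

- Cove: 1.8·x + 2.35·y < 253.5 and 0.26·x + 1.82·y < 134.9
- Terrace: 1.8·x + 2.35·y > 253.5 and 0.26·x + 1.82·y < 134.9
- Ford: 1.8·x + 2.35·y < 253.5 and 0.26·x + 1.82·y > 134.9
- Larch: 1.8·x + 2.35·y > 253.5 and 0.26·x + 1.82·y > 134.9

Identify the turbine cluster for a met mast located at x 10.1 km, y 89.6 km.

Ford

1.8·10.1 + 2.35·89.6 = 228.740, which is < 253.5
0.26·10.1 + 1.82·89.6 = 165.698, which is > 134.9
This sign pattern matches Ford.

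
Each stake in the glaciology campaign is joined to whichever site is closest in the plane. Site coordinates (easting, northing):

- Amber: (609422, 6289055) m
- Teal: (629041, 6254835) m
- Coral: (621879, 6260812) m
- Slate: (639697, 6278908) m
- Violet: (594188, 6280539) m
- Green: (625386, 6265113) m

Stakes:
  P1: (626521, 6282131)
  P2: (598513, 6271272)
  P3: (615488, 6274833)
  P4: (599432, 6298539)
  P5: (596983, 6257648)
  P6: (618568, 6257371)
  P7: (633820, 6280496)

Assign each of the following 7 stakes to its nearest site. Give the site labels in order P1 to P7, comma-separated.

Slate, Violet, Green, Amber, Violet, Coral, Slate

P1 → Slate (d²=183994705.00)
P2 → Violet (d²=104582914.00)
P3 → Green (d²=192448804.00)
P4 → Amber (d²=189746356.00)
P5 → Violet (d²=531809906.00)
P6 → Coral (d²=22803202.00)
P7 → Slate (d²=37060873.00)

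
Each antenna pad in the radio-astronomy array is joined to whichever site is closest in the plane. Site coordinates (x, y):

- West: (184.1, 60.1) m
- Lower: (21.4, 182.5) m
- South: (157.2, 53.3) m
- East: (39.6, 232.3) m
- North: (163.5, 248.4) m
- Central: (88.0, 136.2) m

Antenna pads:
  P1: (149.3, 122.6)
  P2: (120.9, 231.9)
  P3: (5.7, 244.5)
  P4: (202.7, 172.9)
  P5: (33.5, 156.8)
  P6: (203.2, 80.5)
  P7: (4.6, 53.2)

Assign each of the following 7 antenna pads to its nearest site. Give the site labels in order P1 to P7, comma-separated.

Central, North, East, North, Lower, West, Central

P1 → Central (d²=3942.65)
P2 → North (d²=2087.01)
P3 → East (d²=1298.05)
P4 → North (d²=7236.89)
P5 → Lower (d²=806.90)
P6 → West (d²=780.97)
P7 → Central (d²=13844.56)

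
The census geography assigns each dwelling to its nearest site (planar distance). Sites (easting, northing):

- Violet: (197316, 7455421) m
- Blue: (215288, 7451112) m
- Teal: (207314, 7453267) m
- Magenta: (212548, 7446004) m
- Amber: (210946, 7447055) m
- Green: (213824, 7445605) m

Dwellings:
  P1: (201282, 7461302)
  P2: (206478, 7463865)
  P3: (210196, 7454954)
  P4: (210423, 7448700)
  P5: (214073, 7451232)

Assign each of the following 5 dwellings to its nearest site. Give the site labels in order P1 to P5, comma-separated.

P1 → Violet (d²=50315317.00)
P2 → Teal (d²=113016500.00)
P3 → Teal (d²=11151893.00)
P4 → Amber (d²=2979554.00)
P5 → Blue (d²=1490625.00)

Violet, Teal, Teal, Amber, Blue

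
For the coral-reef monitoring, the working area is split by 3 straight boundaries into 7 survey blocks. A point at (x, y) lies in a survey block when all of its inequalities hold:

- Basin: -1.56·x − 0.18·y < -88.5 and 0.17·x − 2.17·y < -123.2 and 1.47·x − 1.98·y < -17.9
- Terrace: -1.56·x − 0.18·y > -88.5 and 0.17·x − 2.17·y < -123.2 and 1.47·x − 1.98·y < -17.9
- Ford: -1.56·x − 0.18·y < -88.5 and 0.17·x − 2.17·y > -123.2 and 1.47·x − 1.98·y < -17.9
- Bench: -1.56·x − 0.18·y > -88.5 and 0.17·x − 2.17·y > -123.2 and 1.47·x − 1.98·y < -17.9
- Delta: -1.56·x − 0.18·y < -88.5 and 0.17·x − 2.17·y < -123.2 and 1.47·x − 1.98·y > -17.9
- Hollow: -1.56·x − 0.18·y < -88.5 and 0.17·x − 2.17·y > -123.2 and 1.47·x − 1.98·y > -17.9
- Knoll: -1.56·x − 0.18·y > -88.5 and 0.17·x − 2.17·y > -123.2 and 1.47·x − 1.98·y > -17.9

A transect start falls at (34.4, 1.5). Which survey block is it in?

Knoll

-1.56·34.4 − 0.18·1.5 = -53.934, which is > -88.5
0.17·34.4 − 2.17·1.5 = 2.593, which is > -123.2
1.47·34.4 − 1.98·1.5 = 47.598, which is > -17.9
This sign pattern matches Knoll.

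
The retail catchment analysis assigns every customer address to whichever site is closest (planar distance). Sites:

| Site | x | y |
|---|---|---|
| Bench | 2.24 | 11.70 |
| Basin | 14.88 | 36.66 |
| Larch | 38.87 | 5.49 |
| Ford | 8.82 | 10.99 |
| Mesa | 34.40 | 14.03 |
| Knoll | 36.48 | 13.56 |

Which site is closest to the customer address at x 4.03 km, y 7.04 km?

Squared distances to each site:
Bench: 24.920; Basin: 995.067; Larch: 1216.228; Ford: 38.547; Mesa: 971.197; Knoll: 1095.513.
Minimum at Bench.

Bench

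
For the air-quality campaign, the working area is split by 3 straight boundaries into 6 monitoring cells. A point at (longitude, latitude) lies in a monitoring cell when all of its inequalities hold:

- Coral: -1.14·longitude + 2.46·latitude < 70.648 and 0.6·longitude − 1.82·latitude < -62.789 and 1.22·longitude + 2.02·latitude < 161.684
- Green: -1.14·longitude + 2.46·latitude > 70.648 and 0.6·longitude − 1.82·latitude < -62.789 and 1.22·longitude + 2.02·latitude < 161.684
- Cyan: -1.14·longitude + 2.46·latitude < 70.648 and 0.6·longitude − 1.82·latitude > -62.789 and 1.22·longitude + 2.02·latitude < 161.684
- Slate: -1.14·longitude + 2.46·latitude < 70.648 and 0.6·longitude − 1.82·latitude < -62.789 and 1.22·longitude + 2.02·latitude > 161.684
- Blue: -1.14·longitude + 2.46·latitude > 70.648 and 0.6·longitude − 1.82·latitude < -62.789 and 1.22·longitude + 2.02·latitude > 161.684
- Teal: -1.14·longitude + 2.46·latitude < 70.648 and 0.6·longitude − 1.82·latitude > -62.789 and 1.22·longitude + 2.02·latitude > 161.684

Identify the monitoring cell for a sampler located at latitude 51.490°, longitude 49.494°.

Slate

-1.14·49.494 + 2.46·51.490 = 70.242, which is < 70.648
0.6·49.494 − 1.82·51.490 = -64.015, which is < -62.789
1.22·49.494 + 2.02·51.490 = 164.392, which is > 161.684
This sign pattern matches Slate.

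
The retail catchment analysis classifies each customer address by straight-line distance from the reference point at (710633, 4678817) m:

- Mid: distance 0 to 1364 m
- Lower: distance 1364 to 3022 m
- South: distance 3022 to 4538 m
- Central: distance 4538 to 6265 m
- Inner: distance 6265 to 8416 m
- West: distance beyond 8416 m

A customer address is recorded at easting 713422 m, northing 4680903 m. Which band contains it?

South

Distance = √((713422−710633)² + (4680903−4678817)²) = √(7778521.000 + 4351396.000) = 3482.803 m.
3022 ≤ 3482.803 < 4538 → South.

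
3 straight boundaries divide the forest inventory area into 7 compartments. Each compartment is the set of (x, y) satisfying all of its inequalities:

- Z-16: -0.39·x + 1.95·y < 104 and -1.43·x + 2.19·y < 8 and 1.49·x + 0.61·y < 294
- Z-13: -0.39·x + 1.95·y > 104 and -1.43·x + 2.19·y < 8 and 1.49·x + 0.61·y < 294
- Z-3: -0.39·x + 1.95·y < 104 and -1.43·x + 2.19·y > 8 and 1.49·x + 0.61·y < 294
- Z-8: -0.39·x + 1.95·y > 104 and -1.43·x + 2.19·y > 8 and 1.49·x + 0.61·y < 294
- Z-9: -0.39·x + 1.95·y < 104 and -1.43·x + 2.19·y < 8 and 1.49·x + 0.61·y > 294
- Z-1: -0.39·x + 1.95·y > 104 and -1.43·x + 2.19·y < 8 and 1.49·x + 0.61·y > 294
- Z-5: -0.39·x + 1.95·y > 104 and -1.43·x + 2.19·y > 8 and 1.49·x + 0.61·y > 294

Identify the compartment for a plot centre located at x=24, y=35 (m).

-0.39·24 + 1.95·35 = 58.890, which is < 104
-1.43·24 + 2.19·35 = 42.330, which is > 8
1.49·24 + 0.61·35 = 57.110, which is < 294
This sign pattern matches Z-3.

Z-3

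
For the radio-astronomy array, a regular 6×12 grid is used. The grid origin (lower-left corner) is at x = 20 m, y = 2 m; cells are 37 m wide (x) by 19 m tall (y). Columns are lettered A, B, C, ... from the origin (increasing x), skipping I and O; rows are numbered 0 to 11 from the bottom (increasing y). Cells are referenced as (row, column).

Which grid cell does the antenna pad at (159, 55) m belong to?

Column index: ⌊(159 − 20) / 37⌋ = ⌊3.757⌋ = 3 → column D
Row offset from origin: ⌊(55 − 2) / 19⌋ = ⌊2.789⌋ = 2 → row 2

(2, D)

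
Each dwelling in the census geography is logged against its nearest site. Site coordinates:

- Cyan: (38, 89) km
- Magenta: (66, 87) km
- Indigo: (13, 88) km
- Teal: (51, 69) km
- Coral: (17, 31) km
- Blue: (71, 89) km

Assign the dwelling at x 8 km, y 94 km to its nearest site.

Squared distances to each site:
Cyan: 925.000; Magenta: 3413.000; Indigo: 61.000; Teal: 2474.000; Coral: 4050.000; Blue: 3994.000.
Minimum at Indigo.

Indigo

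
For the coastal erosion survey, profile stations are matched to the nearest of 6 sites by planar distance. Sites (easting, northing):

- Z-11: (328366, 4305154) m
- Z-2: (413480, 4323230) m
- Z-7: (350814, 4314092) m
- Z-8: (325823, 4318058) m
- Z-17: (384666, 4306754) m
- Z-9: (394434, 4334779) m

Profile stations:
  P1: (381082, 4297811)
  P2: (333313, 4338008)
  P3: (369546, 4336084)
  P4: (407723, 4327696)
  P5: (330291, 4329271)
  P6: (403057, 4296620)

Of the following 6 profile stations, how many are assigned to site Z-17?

P1 → Z-17
P2 → Z-8
P3 → Z-9
P4 → Z-2
P5 → Z-8
P6 → Z-17
2 of the 6 go to Z-17.

2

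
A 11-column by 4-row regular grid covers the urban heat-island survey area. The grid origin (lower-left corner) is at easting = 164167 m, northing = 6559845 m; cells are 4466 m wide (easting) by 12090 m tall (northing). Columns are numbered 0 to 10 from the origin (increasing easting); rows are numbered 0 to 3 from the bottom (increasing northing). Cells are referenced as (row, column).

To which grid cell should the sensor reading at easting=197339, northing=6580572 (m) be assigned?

(1, 7)

Column index: ⌊(197339 − 164167) / 4466⌋ = ⌊7.428⌋ = 7
Row offset from origin: ⌊(6580572 − 6559845) / 12090⌋ = ⌊1.714⌋ = 1 → row 1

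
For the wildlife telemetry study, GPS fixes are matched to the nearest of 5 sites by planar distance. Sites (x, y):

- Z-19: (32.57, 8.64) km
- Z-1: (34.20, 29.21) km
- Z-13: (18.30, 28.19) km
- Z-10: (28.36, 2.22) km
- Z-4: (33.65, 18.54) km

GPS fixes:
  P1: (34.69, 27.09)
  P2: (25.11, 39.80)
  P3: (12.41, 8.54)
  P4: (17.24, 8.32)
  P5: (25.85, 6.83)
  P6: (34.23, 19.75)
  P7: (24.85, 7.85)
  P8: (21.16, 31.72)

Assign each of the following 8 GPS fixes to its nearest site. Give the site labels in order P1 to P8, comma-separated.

Z-1, Z-13, Z-10, Z-10, Z-10, Z-4, Z-10, Z-13

P1 → Z-1 (d²=4.73)
P2 → Z-13 (d²=181.17)
P3 → Z-10 (d²=294.34)
P4 → Z-10 (d²=160.86)
P5 → Z-10 (d²=27.55)
P6 → Z-4 (d²=1.80)
P7 → Z-10 (d²=44.02)
P8 → Z-13 (d²=20.64)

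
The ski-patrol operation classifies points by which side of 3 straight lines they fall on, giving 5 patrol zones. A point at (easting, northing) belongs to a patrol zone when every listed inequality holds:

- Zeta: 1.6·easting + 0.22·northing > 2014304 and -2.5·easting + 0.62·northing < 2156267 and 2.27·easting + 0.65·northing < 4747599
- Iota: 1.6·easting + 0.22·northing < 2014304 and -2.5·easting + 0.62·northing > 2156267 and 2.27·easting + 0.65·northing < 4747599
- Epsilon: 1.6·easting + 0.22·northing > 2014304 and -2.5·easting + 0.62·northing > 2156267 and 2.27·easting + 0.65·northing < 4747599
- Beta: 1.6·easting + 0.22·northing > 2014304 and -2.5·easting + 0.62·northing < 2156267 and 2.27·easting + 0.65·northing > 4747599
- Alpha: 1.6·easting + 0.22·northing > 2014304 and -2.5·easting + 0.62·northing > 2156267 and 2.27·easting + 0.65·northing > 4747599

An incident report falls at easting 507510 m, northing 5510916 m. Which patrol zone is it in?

Zeta

1.6·507510 + 0.22·5510916 = 2024417.520, which is > 2014304
-2.5·507510 + 0.62·5510916 = 2147992.920, which is < 2156267
2.27·507510 + 0.65·5510916 = 4734143.100, which is < 4747599
This sign pattern matches Zeta.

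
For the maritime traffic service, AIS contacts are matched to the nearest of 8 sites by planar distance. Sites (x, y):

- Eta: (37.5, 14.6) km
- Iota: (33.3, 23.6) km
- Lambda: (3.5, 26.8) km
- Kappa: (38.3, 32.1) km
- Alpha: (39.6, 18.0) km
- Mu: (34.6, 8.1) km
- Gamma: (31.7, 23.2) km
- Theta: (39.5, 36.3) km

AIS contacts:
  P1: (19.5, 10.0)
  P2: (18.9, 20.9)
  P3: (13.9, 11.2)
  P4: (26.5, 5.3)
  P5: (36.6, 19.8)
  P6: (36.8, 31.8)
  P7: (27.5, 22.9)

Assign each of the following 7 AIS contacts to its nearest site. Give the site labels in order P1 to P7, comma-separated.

P1 → Mu (d²=231.62)
P2 → Gamma (d²=169.13)
P3 → Lambda (d²=351.52)
P4 → Mu (d²=73.45)
P5 → Alpha (d²=12.24)
P6 → Kappa (d²=2.34)
P7 → Gamma (d²=17.73)

Mu, Gamma, Lambda, Mu, Alpha, Kappa, Gamma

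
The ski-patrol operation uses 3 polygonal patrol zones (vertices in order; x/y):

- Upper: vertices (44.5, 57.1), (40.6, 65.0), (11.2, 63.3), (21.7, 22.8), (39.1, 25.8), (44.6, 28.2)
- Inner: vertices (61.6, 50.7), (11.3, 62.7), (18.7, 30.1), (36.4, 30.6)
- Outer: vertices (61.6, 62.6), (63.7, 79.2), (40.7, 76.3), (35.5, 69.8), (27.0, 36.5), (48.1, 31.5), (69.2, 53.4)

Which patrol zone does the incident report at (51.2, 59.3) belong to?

Outer

Cast a ray rightward from (51.2, 59.3). For each polygon, the edges (by vertex number in listed order) whose endpoints lie on opposite sides of y = 59.3, where each meets that height, and whether that is right or left of the point:
Upper: 1–2 at x≈43.41 (left), 3–4 at x≈12.24 (left) → 0 crossings.
Inner: 1–2 at x≈25.55 (left), 2–3 at x≈12.07 (left) → 0 crossings.
Outer: 4–5 at x≈32.82 (left), 7–1 at x≈64.33 (right) → 1 crossing.
Only Outer has an odd count, so the point is inside Outer.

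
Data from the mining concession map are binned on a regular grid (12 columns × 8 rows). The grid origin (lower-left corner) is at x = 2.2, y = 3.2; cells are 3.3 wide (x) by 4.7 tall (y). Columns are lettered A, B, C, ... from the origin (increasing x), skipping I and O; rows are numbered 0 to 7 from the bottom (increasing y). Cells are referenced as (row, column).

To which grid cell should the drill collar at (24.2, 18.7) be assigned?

Column index: ⌊(24.2 − 2.2) / 3.3⌋ = ⌊6.667⌋ = 6 → column G
Row offset from origin: ⌊(18.7 − 3.2) / 4.7⌋ = ⌊3.298⌋ = 3 → row 3

(3, G)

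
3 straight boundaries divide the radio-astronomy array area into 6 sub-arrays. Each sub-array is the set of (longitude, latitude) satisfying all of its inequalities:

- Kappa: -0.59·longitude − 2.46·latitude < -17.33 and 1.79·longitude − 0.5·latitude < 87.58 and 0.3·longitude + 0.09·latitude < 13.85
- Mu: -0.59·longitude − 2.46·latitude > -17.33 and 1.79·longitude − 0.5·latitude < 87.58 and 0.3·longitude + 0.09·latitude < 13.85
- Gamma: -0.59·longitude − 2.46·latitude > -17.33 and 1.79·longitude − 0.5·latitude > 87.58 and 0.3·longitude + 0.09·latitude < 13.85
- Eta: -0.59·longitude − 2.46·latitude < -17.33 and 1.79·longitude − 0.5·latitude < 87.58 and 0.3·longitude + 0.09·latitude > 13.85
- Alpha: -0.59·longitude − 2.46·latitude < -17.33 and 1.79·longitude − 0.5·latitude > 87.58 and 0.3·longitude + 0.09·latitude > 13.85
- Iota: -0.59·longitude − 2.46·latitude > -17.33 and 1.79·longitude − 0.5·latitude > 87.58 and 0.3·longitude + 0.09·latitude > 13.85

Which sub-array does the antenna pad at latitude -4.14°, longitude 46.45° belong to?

-0.59·46.45 − 2.46·-4.14 = -17.221, which is > -17.33
1.79·46.45 − 0.5·-4.14 = 85.216, which is < 87.58
0.3·46.45 + 0.09·-4.14 = 13.562, which is < 13.85
This sign pattern matches Mu.

Mu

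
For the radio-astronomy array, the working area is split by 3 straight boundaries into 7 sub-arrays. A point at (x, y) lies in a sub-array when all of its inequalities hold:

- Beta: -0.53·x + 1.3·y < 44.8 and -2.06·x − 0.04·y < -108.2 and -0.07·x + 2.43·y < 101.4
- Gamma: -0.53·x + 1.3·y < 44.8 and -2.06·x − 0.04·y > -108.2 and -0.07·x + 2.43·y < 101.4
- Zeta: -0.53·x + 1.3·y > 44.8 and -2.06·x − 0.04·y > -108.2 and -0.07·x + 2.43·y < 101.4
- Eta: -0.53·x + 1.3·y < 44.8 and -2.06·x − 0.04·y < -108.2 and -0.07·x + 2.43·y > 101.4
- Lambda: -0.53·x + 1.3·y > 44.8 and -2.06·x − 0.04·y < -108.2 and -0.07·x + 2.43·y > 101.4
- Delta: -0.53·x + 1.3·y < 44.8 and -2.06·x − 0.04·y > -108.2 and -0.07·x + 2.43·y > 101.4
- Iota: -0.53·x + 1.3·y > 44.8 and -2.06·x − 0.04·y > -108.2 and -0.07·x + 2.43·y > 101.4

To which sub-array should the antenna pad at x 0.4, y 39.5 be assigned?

Zeta

-0.53·0.4 + 1.3·39.5 = 51.138, which is > 44.8
-2.06·0.4 − 0.04·39.5 = -2.404, which is > -108.2
-0.07·0.4 + 2.43·39.5 = 95.957, which is < 101.4
This sign pattern matches Zeta.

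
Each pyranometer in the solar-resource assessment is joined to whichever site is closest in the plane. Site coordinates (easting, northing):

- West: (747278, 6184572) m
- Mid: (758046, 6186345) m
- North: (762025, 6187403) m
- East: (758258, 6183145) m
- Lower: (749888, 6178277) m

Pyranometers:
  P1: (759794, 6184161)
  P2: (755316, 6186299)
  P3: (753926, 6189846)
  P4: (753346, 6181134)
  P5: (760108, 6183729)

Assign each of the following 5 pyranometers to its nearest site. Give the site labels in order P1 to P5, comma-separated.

P1 → East (d²=3391552.00)
P2 → Mid (d²=7455016.00)
P3 → Mid (d²=29231401.00)
P4 → Lower (d²=20120213.00)
P5 → East (d²=3763556.00)

East, Mid, Mid, Lower, East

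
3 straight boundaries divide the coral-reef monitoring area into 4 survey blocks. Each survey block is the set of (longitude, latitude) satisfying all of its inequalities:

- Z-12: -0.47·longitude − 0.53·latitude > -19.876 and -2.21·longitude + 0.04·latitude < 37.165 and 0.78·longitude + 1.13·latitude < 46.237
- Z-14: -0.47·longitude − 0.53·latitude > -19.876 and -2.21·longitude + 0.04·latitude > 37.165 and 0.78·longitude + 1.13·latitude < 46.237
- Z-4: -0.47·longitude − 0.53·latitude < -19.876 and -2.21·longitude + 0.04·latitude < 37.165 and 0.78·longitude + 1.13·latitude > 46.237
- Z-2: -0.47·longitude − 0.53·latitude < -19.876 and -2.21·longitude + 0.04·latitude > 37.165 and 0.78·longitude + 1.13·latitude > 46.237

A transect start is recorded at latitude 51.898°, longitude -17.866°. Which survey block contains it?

-0.47·-17.866 − 0.53·51.898 = -19.109, which is > -19.876
-2.21·-17.866 + 0.04·51.898 = 41.560, which is > 37.165
0.78·-17.866 + 1.13·51.898 = 44.709, which is < 46.237
This sign pattern matches Z-14.

Z-14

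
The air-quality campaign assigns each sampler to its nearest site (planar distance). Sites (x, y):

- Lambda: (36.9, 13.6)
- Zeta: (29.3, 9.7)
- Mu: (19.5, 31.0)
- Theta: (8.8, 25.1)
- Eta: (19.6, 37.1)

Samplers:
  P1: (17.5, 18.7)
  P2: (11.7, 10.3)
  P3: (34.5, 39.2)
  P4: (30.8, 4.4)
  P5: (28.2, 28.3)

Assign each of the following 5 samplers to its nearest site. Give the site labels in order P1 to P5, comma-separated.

Theta, Theta, Eta, Zeta, Mu

P1 → Theta (d²=116.65)
P2 → Theta (d²=227.45)
P3 → Eta (d²=226.42)
P4 → Zeta (d²=30.34)
P5 → Mu (d²=82.98)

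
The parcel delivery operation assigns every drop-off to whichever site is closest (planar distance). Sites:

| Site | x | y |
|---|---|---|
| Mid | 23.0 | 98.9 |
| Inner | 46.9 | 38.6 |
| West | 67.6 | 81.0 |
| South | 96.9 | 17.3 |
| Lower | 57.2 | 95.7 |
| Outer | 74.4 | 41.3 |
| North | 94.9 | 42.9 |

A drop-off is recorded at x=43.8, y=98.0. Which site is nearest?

Lower

Squared distances to each site:
Mid: 433.450; Inner: 3537.970; West: 855.440; South: 9332.100; Lower: 184.850; Outer: 4151.250; North: 5647.220.
Minimum at Lower.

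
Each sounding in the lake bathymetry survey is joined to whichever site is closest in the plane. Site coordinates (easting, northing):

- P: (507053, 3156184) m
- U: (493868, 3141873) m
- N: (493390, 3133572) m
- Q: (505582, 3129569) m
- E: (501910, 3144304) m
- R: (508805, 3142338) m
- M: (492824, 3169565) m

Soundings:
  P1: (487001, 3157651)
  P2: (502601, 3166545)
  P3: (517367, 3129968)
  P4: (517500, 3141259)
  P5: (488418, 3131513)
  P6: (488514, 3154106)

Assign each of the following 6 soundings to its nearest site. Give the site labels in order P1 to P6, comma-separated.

P1 → M (d²=175850725.00)
P2 → M (d²=104710129.00)
P3 → Q (d²=139045426.00)
P4 → R (d²=76767266.00)
P5 → N (d²=28960265.00)
P6 → U (d²=178311605.00)

M, M, Q, R, N, U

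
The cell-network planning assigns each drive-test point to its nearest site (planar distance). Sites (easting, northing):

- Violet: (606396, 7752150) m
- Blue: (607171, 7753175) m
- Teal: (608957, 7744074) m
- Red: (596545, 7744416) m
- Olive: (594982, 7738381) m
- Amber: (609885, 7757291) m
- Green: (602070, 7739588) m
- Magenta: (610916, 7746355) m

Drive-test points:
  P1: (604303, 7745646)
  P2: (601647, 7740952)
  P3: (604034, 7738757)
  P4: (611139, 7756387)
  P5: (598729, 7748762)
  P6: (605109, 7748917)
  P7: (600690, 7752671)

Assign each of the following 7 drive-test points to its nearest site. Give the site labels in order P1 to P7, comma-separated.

Teal, Green, Green, Amber, Red, Violet, Violet

P1 → Teal (d²=24130900.00)
P2 → Green (d²=2039425.00)
P3 → Green (d²=4547857.00)
P4 → Amber (d²=2389732.00)
P5 → Red (d²=23657572.00)
P6 → Violet (d²=12108658.00)
P7 → Violet (d²=32829877.00)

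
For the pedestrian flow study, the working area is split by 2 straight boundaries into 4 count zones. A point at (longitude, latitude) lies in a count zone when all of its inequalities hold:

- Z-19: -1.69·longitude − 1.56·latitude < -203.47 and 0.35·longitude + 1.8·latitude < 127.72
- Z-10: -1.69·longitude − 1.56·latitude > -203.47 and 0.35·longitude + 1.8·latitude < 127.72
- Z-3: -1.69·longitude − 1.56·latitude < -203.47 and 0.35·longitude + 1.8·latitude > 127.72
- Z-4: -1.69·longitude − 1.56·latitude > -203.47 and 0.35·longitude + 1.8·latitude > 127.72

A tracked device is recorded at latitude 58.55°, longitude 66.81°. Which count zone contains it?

Z-3

-1.69·66.81 − 1.56·58.55 = -204.247, which is < -203.47
0.35·66.81 + 1.8·58.55 = 128.774, which is > 127.72
This sign pattern matches Z-3.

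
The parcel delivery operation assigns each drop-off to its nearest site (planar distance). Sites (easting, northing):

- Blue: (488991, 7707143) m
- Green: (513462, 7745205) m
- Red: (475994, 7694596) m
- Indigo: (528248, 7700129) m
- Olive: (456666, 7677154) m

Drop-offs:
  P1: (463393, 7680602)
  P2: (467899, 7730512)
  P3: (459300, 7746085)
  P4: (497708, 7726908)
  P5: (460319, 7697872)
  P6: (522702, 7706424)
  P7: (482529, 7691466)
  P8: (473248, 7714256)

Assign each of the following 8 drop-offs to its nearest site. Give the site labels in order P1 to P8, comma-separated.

Olive, Blue, Blue, Blue, Red, Indigo, Red, Blue

P1 → Olive (d²=57141233.00)
P2 → Blue (d²=990982625.00)
P3 → Blue (d²=2398034845.00)
P4 → Blue (d²=466641314.00)
P5 → Red (d²=256437801.00)
P6 → Indigo (d²=70385141.00)
P7 → Red (d²=52503125.00)
P8 → Blue (d²=298436818.00)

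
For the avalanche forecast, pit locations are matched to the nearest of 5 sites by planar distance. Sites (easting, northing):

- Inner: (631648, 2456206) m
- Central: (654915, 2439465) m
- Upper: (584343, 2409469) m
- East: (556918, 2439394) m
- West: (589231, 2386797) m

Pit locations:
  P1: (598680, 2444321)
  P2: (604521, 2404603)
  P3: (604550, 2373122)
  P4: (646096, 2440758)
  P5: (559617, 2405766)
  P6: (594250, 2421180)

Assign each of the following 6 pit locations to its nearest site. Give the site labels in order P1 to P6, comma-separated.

P1 → Inner (d²=1228142249.00)
P2 → Upper (d²=430829640.00)
P3 → West (d²=421677386.00)
P4 → Central (d²=79446610.00)
P5 → Upper (d²=625087285.00)
P6 → Upper (d²=235296170.00)

Inner, Upper, West, Central, Upper, Upper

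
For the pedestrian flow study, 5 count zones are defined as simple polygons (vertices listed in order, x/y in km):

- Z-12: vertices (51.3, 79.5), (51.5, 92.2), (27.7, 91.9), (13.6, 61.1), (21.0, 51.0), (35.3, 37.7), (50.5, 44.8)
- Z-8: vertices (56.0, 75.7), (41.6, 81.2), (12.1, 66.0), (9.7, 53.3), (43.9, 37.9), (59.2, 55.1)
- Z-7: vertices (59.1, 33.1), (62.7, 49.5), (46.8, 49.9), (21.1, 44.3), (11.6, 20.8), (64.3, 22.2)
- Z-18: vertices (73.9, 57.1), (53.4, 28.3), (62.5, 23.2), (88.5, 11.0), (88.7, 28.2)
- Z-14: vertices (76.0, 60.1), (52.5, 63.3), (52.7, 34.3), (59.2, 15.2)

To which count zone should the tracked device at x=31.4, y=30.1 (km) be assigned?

Cast a ray rightward from (31.4, 30.1). For each polygon, the edges (by vertex number in listed order) whose endpoints lie on opposite sides of y = 30.1, where each meets that height, and whether that is right or left of the point:
Z-12: no edge straddles that height → 0 crossings.
Z-8: no edge straddles that height → 0 crossings.
Z-7: 4–5 at x≈15.36 (left), 6–1 at x≈60.53 (right) → 1 crossing.
Z-18: 1–2 at x≈54.68 (right), 5–1 at x≈87.73 (right) → 2 crossings.
Z-14: 3–4 at x≈54.13 (right), 4–1 at x≈64.78 (right) → 2 crossings.
Only Z-7 has an odd count, so the point is inside Z-7.

Z-7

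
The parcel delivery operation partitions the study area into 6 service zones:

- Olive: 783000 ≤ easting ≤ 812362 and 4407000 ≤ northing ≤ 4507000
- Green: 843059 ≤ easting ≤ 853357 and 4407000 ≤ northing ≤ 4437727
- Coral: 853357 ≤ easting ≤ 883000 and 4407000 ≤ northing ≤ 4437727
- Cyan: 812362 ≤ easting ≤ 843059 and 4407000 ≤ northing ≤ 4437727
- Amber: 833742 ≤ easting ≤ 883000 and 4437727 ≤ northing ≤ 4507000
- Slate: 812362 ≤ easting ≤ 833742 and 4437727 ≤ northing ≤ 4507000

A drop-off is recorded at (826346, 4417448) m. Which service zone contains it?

Cyan

The point has easting = 826346 and northing = 4417448.
Only Cyan satisfies 812362 ≤ easting ≤ 843059 and 4407000 ≤ northing ≤ 4437727.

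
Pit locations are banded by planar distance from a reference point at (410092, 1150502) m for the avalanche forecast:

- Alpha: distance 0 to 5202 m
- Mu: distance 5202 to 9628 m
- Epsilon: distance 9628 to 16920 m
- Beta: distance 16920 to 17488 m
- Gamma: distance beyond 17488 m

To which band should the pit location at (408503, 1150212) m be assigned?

Alpha

Distance = √((408503−410092)² + (1150212−1150502)²) = √(2524921.000 + 84100.000) = 1615.246 m.
0 ≤ 1615.246 < 5202 → Alpha.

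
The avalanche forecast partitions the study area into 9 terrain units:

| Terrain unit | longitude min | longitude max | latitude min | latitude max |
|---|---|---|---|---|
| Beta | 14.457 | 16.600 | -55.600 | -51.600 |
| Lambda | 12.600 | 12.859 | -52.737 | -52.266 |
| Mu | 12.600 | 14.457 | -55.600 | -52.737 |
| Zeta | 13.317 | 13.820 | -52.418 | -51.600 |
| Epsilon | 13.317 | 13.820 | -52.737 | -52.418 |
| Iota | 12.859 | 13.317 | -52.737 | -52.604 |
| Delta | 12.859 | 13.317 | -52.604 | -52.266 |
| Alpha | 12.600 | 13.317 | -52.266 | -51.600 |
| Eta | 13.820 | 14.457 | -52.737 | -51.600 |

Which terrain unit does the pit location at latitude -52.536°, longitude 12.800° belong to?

The point has longitude = 12.800 and latitude = -52.536.
Only Lambda satisfies 12.600 ≤ longitude ≤ 12.859 and -52.737 ≤ latitude ≤ -52.266.

Lambda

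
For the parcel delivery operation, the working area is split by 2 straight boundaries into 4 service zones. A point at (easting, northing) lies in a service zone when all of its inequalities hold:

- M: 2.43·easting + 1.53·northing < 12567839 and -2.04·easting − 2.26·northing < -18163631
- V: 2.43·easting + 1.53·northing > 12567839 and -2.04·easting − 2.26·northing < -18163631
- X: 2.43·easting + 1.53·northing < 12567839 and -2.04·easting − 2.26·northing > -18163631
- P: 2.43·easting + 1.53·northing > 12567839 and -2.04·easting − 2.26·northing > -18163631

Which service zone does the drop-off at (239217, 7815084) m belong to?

2.43·239217 + 1.53·7815084 = 12538375.830, which is < 12567839
-2.04·239217 − 2.26·7815084 = -18150092.520, which is > -18163631
This sign pattern matches X.

X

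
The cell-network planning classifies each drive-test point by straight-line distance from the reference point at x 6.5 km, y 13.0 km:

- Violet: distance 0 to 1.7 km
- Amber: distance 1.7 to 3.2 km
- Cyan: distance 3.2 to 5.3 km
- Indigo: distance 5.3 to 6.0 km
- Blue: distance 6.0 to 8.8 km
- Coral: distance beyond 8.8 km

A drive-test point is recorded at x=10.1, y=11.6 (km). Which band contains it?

Cyan

Distance = √((10.1−6.5)² + (11.6−13.0)²) = √(12.960 + 1.960) = 3.863 km.
3.2 ≤ 3.863 < 5.3 → Cyan.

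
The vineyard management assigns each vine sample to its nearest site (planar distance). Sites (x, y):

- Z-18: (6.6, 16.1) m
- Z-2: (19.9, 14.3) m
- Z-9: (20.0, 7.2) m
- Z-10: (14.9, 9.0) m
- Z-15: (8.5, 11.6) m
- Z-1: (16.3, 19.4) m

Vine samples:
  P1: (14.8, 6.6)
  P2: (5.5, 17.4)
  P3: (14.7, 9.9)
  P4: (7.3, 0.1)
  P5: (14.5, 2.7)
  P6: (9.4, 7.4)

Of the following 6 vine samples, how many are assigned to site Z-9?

P1 → Z-10
P2 → Z-18
P3 → Z-10
P4 → Z-15
P5 → Z-10
P6 → Z-15
0 of the 6 go to Z-9.

0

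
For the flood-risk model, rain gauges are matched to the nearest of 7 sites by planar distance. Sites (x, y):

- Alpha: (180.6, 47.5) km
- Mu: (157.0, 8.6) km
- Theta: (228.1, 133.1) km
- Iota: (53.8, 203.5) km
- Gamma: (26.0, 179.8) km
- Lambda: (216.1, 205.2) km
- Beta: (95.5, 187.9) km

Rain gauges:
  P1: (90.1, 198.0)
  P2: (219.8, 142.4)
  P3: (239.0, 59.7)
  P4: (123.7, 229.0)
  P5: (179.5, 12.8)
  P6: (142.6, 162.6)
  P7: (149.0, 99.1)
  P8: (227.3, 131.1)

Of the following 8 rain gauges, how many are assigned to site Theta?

P1 → Beta
P2 → Theta
P3 → Alpha
P4 → Beta
P5 → Mu
P6 → Beta
P7 → Alpha
P8 → Theta
2 of the 8 go to Theta.

2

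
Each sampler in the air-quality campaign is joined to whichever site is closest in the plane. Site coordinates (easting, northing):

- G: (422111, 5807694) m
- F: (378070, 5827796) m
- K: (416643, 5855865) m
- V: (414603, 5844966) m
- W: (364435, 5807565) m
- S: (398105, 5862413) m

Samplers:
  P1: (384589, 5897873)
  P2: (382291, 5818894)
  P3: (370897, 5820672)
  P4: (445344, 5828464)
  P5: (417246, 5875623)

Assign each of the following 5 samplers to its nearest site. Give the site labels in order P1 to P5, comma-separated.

S, F, F, G, K

P1 → S (d²=1440093856.00)
P2 → F (d²=97062445.00)
P3 → F (d²=102203305.00)
P4 → G (d²=971165189.00)
P5 → K (d²=390742173.00)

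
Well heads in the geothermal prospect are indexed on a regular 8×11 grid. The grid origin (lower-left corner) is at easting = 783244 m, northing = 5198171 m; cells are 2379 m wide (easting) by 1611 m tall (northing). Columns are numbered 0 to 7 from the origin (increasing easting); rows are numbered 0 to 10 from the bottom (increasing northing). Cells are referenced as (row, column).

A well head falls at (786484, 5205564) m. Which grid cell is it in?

Column index: ⌊(786484 − 783244) / 2379⌋ = ⌊1.362⌋ = 1
Row offset from origin: ⌊(5205564 − 5198171) / 1611⌋ = ⌊4.589⌋ = 4 → row 4

(4, 1)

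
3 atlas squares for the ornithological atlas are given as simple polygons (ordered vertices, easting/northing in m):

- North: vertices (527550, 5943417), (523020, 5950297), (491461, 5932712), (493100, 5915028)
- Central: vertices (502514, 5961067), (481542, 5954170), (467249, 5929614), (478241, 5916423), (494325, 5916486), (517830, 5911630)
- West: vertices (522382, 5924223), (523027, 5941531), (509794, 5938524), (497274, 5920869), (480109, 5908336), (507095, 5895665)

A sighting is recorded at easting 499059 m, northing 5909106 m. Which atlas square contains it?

Cast a ray rightward from (499059, 5909106). For each polygon, the edges (by vertex number in listed order) whose endpoints lie on opposite sides of northing = 5909106, where each meets that height, and whether that is right or left of the point:
North: no edge straddles that height → 0 crossings.
Central: no edge straddles that height → 0 crossings.
West: 4–5 at easting≈481163.6 (left), 6–1 at easting≈514289.9 (right) → 1 crossing.
Only West has an odd count, so the point is inside West.

West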